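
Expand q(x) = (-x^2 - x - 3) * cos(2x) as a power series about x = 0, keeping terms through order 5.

Distribute the polynomial across the series and collect like powers.
q(0) = -3
q′(0) = -1
q′′(0) = 10
q′′′(0) = 12
q^(4)(0) = 0
q^(5)(0) = -80

-2*x^5/3 + 2*x^3 + 5*x^2 - x - 3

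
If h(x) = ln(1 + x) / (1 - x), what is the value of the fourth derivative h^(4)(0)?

Take the Cauchy product of the two expansions.
The coefficient of x^4 in the expansion is 7/12, so h^(4)(0) = 4! * (7/12) = 14.

14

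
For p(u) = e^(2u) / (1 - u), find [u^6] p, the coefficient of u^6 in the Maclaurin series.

Expand 1/(denominator) as a geometric series and multiply by the numerator's series.
[u^0] = 1;  [u^1] = 3;  [u^2] = 5;  [u^3] = 19/3;  [u^4] = 7;  [u^5] = 109/15;  [u^6] = 331/45.
So c_6 = p^(6)(0)/6! = 331/45.

331/45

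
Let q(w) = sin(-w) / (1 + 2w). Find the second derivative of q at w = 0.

4

Expand each factor separately, then convolve coefficients.
The coefficient of w^2 in the expansion is 2, so q′′(0) = 2! * (2) = 4.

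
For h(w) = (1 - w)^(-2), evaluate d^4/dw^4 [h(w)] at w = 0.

Compute the successive derivatives at the expansion point and divide by k!.
From the series, [w^4] h = 5; multiply by 4! = 24 to get 120.

120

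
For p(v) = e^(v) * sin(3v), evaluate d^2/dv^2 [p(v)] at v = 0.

6

Write out both Maclaurin series and multiply, keeping only the needed powers.
The coefficient of v^2 in the expansion is 3, so p′′(0) = 2! * (3) = 6.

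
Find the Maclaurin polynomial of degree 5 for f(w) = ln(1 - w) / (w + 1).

-47*w^5/60 + 7*w^4/12 - 5*w^3/6 + w^2/2 - w

Use 1/(1 - r) = Σ r^k on the denominator, then take the Cauchy product.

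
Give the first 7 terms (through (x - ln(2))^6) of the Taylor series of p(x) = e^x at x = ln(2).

(x - ln(2))^6/360 + (x - ln(2))^5/60 + (x - ln(2))^4/12 + (x - ln(2))^3/3 + (x - ln(2))^2 + 2*(x - ln(2)) + 2

Use the known series and substitute for the argument.
p(ln(2)) = 2
p′(ln(2)) = 2
p′′(ln(2)) = 2
p′′′(ln(2)) = 2
p^(4)(ln(2)) = 2
p^(5)(ln(2)) = 2
p^(6)(ln(2)) = 2
Dividing each by k! gives the coefficients c_0, ..., c_6.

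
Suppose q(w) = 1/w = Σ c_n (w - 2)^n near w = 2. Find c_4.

1/32

[(w - 2)^0] = 1/2;  [(w - 2)^1] = -1/4;  [(w - 2)^2] = 1/8;  [(w - 2)^3] = -1/16;  [(w - 2)^4] = 1/32.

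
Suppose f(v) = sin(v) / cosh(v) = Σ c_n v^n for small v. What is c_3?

Invert the denominator's series and multiply.
f(0) = 0
f′(0) = 1
f′′(0) = 0
f′′′(0) = -4
Dividing each by k! gives the coefficients c_0, ..., c_3.

-2/3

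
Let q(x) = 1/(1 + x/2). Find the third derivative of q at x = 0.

-3/4

From the series, [x^3] q = -1/8; multiply by 3! = 6 to get -3/4.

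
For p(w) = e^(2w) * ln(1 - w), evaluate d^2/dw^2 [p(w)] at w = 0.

-5

Write out both Maclaurin series and multiply, keeping only the needed powers.
The coefficient of w^2 in the expansion is -5/2, so p′′(0) = 2! * (-5/2) = -5.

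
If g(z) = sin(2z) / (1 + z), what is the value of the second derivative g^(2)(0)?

-4

Expand each factor separately, then convolve coefficients.
The coefficient of z^2 in the expansion is -2, so g′′(0) = 2! * (-2) = -4.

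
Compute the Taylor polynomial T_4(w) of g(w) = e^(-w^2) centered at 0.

w^4/2 - w^2 + 1

g(0) = 1
g′(0) = 0
g′′(0) = -2
g′′′(0) = 0
g^(4)(0) = 12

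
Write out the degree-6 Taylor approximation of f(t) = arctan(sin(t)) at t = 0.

Plug the Maclaurin series of the inner function into that of the outer and collect terms.
[t^0] = 0;  [t^1] = 1;  [t^2] = 0;  [t^3] = -1/2;  [t^4] = 0;  [t^5] = 3/8;  [t^6] = 0.

3*t^5/8 - t^3/2 + t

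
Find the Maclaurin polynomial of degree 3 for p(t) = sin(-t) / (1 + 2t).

Expand each factor separately, then convolve coefficients.
p(0) = 0
p′(0) = -1
p′′(0) = 4
p′′′(0) = -23

-23*t^3/6 + 2*t^2 - t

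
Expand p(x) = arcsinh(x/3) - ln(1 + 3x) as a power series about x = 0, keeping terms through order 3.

-1459*x^3/162 + 9*x^2/2 - 8*x/3

Combine the two series term by term.
[x^0] = 0;  [x^1] = -8/3;  [x^2] = 9/2;  [x^3] = -1459/162.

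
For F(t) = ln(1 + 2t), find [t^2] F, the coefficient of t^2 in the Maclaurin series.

-2

Apply the Taylor formula c_k = f^(k)(a)/k!.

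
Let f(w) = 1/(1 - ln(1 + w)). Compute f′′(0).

Plug the Maclaurin series of the inner function into that of the outer and collect terms.
The coefficient of w^2 in the expansion is 1/2, so f′′(0) = 2! * (1/2) = 1.

1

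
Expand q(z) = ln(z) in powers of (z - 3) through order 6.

Use the known series and substitute for the argument.
[(z - 3)^0] = ln(3);  [(z - 3)^1] = 1/3;  [(z - 3)^2] = -1/18;  [(z - 3)^3] = 1/81;  [(z - 3)^4] = -1/324;  [(z - 3)^5] = 1/1215;  [(z - 3)^6] = -1/4374.

-(z - 3)^6/4374 + (z - 3)^5/1215 - (z - 3)^4/324 + (z - 3)^3/81 - (z - 3)^2/18 + (z - 3)/3 + ln(3)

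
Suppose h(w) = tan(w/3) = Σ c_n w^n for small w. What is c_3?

Apply the Taylor formula c_k = f^(k)(a)/k!.
h(0) = 0
h′(0) = 1/3
h′′(0) = 0
h′′′(0) = 2/27
The Taylor polynomial is Σ h^(k)(0)/k! · w^k.

1/81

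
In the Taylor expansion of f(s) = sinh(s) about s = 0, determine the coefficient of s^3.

1/6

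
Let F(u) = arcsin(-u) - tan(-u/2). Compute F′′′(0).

-3/4

Add the two expansions coefficient-wise.
From the series, [u^3] F = -1/8; multiply by 3! = 6 to get -3/4.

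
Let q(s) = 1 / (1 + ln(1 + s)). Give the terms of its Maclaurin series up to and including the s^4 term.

11*s^4/3 - 7*s^3/3 + 3*s^2/2 - s + 1

Use the geometric series for the reciprocal, then substitute.
[s^0] = 1;  [s^1] = -1;  [s^2] = 3/2;  [s^3] = -7/3;  [s^4] = 11/3.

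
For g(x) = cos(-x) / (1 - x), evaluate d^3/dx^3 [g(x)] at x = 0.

Use 1/(1 - r) = Σ r^k on the denominator, then take the Cauchy product.
The coefficient of x^3 in the expansion is 1/2, so g′′′(0) = 3! * (1/2) = 3.

3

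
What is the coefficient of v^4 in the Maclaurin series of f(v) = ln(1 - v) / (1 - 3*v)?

-131/4

Multiply the numerator's expansion by the denominator's geometric series.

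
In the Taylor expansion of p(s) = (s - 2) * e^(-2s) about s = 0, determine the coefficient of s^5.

Distribute the polynomial across the series and collect like powers.
p(0) = -2
p′(0) = 5
p′′(0) = -12
p′′′(0) = 28
p^(4)(0) = -64
p^(5)(0) = 144
So c_5 = p^(5)(0)/5! = 6/5.

6/5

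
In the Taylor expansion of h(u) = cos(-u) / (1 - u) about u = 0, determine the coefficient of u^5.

Expand each factor separately, then convolve coefficients.
h(0) = 1
h′(0) = 1
h′′(0) = 1
h′′′(0) = 3
h^(4)(0) = 13
h^(5)(0) = 65
So c_5 = h^(5)(0)/5! = 13/24.

13/24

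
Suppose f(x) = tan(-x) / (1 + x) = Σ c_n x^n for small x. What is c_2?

1

Take the Cauchy product of the two expansions.
[x^0] = 0;  [x^1] = -1;  [x^2] = 1.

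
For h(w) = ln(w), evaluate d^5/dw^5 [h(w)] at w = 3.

8/81

From the series, [(w - 3)^5] h = 1/1215; multiply by 5! = 120 to get 8/81.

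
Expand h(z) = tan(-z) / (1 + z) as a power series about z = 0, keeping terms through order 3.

-4*z^3/3 + z^2 - z

Write out both Maclaurin series and multiply, keeping only the needed powers.
[z^0] = 0;  [z^1] = -1;  [z^2] = 1;  [z^3] = -4/3.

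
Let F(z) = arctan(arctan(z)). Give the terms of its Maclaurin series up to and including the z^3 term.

Substitute the inner expansion into the outer series and collect powers.
F(0) = 0
F′(0) = 1
F′′(0) = 0
F′′′(0) = -4

-2*z^3/3 + z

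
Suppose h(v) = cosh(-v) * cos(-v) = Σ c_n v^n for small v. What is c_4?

Take the Cauchy product of the two expansions.
So c_4 = h^(4)(0)/4! = -1/6.

-1/6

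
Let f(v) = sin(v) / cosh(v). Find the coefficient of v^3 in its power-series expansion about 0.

-2/3

Divide the numerator series by the denominator series (power-series long division).
f(0) = 0
f′(0) = 1
f′′(0) = 0
f′′′(0) = -4
So c_3 = f′′′(0)/3! = -2/3.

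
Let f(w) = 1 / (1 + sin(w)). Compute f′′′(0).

Write 1/(1+u) = 1 - u + u^2 - u^3 + ... and substitute the series for u.
The coefficient of w^3 in the expansion is -5/6, so f′′′(0) = 3! * (-5/6) = -5.

-5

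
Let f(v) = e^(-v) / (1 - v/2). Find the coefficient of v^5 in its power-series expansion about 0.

1/480

Multiply the two series term by term and collect like powers.
f(0) = 1
f′(0) = -1/2
f′′(0) = 1/2
f′′′(0) = -1/4
f^(4)(0) = 1/2
f^(5)(0) = 1/4
So c_5 = f^(5)(0)/5! = 1/480.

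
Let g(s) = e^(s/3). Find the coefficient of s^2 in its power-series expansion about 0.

Apply the Taylor formula c_k = f^(k)(a)/k!.
g(0) = 1
g′(0) = 1/3
g′′(0) = 1/9
So c_2 = g′′(0)/2! = 1/18.

1/18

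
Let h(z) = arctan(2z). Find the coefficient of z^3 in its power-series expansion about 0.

-8/3

h(0) = 0
h′(0) = 2
h′′(0) = 0
h′′′(0) = -16
Then c_k = h^(k)(0)/k! gives each Taylor coefficient.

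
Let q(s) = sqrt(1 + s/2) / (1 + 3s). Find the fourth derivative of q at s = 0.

454305/256

Multiply the two series term by term and collect like powers.
The coefficient of s^4 in the expansion is 151435/2048, so q^(4)(0) = 4! * (151435/2048) = 454305/256.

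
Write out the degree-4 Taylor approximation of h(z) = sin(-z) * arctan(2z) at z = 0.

3*z^4 - 2*z^2

Take the Cauchy product of the two expansions.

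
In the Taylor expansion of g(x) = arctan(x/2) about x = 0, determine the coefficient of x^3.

Use the known series and substitute for the argument.
[x^0] = 0;  [x^1] = 1/2;  [x^2] = 0;  [x^3] = -1/24.
So c_3 = g′′′(0)/3! = -1/24.

-1/24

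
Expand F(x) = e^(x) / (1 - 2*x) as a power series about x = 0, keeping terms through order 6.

Use 1/(1 - r) = Σ r^k on the denominator, then take the Cauchy product.

75973*x^6/720 + 6331*x^5/120 + 211*x^4/8 + 79*x^3/6 + 13*x^2/2 + 3*x + 1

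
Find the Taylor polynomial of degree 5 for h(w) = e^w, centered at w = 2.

(w - 2)^5*e^(2)/120 + (w - 2)^4*e^(2)/24 + (w - 2)^3*e^(2)/6 + (w - 2)^2*e^(2)/2 + (w - 2)*e^(2) + e^(2)

[(w - 2)^0] = e^(2);  [(w - 2)^1] = e^(2);  [(w - 2)^2] = e^(2)/2;  [(w - 2)^3] = e^(2)/6;  [(w - 2)^4] = e^(2)/24;  [(w - 2)^5] = e^(2)/120.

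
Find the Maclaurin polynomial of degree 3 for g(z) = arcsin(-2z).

-4*z^3/3 - 2*z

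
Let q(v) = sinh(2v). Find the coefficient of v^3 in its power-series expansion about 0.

q(0) = 0
q′(0) = 2
q′′(0) = 0
q′′′(0) = 8
So c_3 = q′′′(0)/3! = 4/3.

4/3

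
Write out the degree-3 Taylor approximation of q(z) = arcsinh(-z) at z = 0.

z^3/6 - z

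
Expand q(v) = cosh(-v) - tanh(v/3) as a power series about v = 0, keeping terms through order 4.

Expand each term separately and add.
q(0) = 1
q′(0) = -1/3
q′′(0) = 1
q′′′(0) = 2/27
q^(4)(0) = 1
Then c_k = q^(k)(0)/k! gives each Taylor coefficient.

v^4/24 + v^3/81 + v^2/2 - v/3 + 1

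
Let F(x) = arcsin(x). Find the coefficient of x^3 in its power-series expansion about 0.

Compute the successive derivatives at the expansion point and divide by k!.
[x^0] = 0;  [x^1] = 1;  [x^2] = 0;  [x^3] = 1/6.

1/6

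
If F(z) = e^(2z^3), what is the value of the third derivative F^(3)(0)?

12

From the series, [z^3] F = 2; multiply by 3! = 6 to get 12.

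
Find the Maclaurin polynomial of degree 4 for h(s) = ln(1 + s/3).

h(0) = 0
h′(0) = 1/3
h′′(0) = -1/9
h′′′(0) = 2/27
h^(4)(0) = -2/27

-s^4/324 + s^3/81 - s^2/18 + s/3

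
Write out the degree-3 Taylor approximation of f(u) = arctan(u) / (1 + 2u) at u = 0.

Multiply the two series term by term and collect like powers.
[u^0] = 0;  [u^1] = 1;  [u^2] = -2;  [u^3] = 11/3.

11*u^3/3 - 2*u^2 + u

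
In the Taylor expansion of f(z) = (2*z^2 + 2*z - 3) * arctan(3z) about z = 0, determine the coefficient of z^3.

33

Multiply each power in the prefactor through the base expansion.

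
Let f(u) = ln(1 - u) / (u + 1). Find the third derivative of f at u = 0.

Use 1/(1 - r) = Σ r^k on the denominator, then take the Cauchy product.
From the series, [u^3] f = -5/6; multiply by 3! = 6 to get -5.

-5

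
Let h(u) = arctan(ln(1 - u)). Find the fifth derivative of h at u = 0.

22

Substitute the inner expansion into the outer series and collect powers.
The coefficient of u^5 in the expansion is 11/60, so h^(5)(0) = 5! * (11/60) = 22.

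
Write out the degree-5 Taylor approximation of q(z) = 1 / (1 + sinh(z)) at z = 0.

-181*z^5/120 + 4*z^4/3 - 7*z^3/6 + z^2 - z + 1

Use the geometric series for the reciprocal, then substitute.
q(0) = 1
q′(0) = -1
q′′(0) = 2
q′′′(0) = -7
q^(4)(0) = 32
q^(5)(0) = -181
Then c_k = q^(k)(0)/k! gives each Taylor coefficient.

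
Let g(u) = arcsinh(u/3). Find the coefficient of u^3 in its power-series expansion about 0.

-1/162

c_3 = g′′′(0)/3! = -1/162.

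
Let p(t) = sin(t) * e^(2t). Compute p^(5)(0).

41

Take the Cauchy product of the two expansions.
From the series, [t^5] p = 41/120; multiply by 5! = 120 to get 41.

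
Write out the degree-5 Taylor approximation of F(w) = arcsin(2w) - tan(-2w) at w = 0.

20*w^5/3 + 4*w^3 + 4*w

Expand each term separately and add.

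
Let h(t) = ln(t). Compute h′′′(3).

2/27

The coefficient of (t - 3)^3 in the expansion is 1/81, so h′′′(3) = 3! * (1/81) = 2/27.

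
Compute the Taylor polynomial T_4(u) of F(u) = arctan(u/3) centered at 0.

-u^3/81 + u/3

[u^0] = 0;  [u^1] = 1/3;  [u^2] = 0;  [u^3] = -1/81;  [u^4] = 0.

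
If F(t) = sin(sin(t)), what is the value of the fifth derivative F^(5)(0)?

Substitute the inner expansion into the outer series and collect powers.
From the series, [t^5] F = 1/10; multiply by 5! = 120 to get 12.

12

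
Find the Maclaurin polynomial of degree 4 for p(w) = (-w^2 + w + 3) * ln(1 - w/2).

Multiply each power in the prefactor through the base expansion.
p(0) = 0
p′(0) = -3/2
p′′(0) = -7/4
p′′′(0) = 3/2
p^(4)(0) = 7/8
Then c_k = p^(k)(0)/k! gives each Taylor coefficient.

7*w^4/192 + w^3/4 - 7*w^2/8 - 3*w/2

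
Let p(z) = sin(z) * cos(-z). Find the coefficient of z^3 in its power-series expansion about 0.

-2/3

Expand each factor separately, then convolve coefficients.
[z^0] = 0;  [z^1] = 1;  [z^2] = 0;  [z^3] = -2/3.
So c_3 = p′′′(0)/3! = -2/3.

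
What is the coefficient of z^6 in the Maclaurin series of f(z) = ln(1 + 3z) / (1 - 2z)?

Write out both Maclaurin series and multiply, keeping only the needed powers.
f(0) = 0
f′(0) = 3
f′′(0) = 3
f′′′(0) = 72
f^(4)(0) = 90
f^(5)(0) = 6732
f^(6)(0) = -6696
So c_6 = f^(6)(0)/6! = -93/10.

-93/10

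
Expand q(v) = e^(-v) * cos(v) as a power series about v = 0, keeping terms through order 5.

Take the Cauchy product of the two expansions.
q(0) = 1
q′(0) = -1
q′′(0) = 0
q′′′(0) = 2
q^(4)(0) = -4
q^(5)(0) = 4
Dividing each by k! gives the coefficients c_0, ..., c_5.

v^5/30 - v^4/6 + v^3/3 - v + 1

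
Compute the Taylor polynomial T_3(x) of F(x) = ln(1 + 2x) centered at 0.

F(0) = 0
F′(0) = 2
F′′(0) = -4
F′′′(0) = 16

8*x^3/3 - 2*x^2 + 2*x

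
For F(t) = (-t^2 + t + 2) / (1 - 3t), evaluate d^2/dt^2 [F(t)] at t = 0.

Shift and add copies of the series according to the polynomial's terms.
The coefficient of t^2 in the expansion is 20, so F′′(0) = 2! * (20) = 40.

40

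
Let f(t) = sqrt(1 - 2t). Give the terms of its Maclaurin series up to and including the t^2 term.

-t^2/2 - t + 1

Apply the Taylor formula c_k = f^(k)(a)/k!.
f(0) = 1
f′(0) = -1
f′′(0) = -1
Then c_k = f^(k)(0)/k! gives each Taylor coefficient.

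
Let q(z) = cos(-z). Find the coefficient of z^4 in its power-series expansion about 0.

1/24

Apply the Taylor formula c_k = f^(k)(a)/k!.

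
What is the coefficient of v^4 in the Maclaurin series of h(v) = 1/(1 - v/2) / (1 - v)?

31/16

Write out both Maclaurin series and multiply, keeping only the needed powers.
So c_4 = h^(4)(0)/4! = 31/16.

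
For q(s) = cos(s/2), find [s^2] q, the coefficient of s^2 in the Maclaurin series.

-1/8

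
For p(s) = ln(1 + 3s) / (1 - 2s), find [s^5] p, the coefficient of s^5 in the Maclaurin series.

Expand each factor separately, then convolve coefficients.
p(0) = 0
p′(0) = 3
p′′(0) = 3
p′′′(0) = 72
p^(4)(0) = 90
p^(5)(0) = 6732
So c_5 = p^(5)(0)/5! = 561/10.

561/10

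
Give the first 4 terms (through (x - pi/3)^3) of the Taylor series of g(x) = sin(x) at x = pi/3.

Differentiate repeatedly and evaluate at the center.
g(pi/3) = sqrt(3)/2
g′(pi/3) = 1/2
g′′(pi/3) = -sqrt(3)/2
g′′′(pi/3) = -1/2

-(x - pi/3)^3/12 - sqrt(3)*(x - pi/3)^2/4 + (x - pi/3)/2 + sqrt(3)/2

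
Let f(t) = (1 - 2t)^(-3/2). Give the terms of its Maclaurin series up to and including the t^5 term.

[t^0] = 1;  [t^1] = 3;  [t^2] = 15/2;  [t^3] = 35/2;  [t^4] = 315/8;  [t^5] = 693/8.

693*t^5/8 + 315*t^4/8 + 35*t^3/2 + 15*t^2/2 + 3*t + 1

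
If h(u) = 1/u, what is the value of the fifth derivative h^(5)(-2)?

-15/8

The coefficient of (u + 2)^5 in the expansion is -1/64, so h^(5)(-2) = 5! * (-1/64) = -15/8.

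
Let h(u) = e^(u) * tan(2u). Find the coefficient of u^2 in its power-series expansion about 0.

2

Expand each factor separately, then convolve coefficients.
[u^0] = 0;  [u^1] = 2;  [u^2] = 2.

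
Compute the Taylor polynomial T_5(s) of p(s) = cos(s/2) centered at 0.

[s^0] = 1;  [s^1] = 0;  [s^2] = -1/8;  [s^3] = 0;  [s^4] = 1/384;  [s^5] = 0.

s^4/384 - s^2/8 + 1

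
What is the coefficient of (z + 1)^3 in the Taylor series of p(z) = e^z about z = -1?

Differentiate repeatedly and evaluate at the center.
p(-1) = e^(-1)
p′(-1) = e^(-1)
p′′(-1) = e^(-1)
p′′′(-1) = e^(-1)
Then c_k = p^(k)(-1)/k! gives each Taylor coefficient.

e^(-1)/6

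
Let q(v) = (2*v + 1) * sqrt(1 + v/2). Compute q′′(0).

15/16

Multiply each power in the prefactor through the base expansion.
The coefficient of v^2 in the expansion is 15/32, so q′′(0) = 2! * (15/32) = 15/16.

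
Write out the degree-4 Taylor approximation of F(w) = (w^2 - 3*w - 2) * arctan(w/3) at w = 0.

Multiply each power in the prefactor through the base expansion.
F(0) = 0
F′(0) = -2/3
F′′(0) = -2
F′′′(0) = 58/27
F^(4)(0) = 8/9
The Taylor polynomial is Σ F^(k)(0)/k! · w^k.

w^4/27 + 29*w^3/81 - w^2 - 2*w/3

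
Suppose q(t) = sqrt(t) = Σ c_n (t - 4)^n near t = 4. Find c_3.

1/512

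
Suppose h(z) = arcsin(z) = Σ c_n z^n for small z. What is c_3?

1/6

h(0) = 0
h′(0) = 1
h′′(0) = 0
h′′′(0) = 1
So c_3 = h′′′(0)/3! = 1/6.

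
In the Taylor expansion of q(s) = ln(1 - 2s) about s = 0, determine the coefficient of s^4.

-4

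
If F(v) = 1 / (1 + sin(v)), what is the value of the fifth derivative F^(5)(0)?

-61

Use the geometric series for the reciprocal, then substitute.
The coefficient of v^5 in the expansion is -61/120, so F^(5)(0) = 5! * (-61/120) = -61.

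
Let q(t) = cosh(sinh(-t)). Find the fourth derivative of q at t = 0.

Let u equal the inner series; expand the outer function in u and truncate.
From the series, [t^4] q = 5/24; multiply by 4! = 24 to get 5.

5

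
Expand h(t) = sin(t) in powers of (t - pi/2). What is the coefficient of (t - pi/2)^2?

Apply the Taylor formula c_k = f^(k)(a)/k!.
h(pi/2) = 1
h′(pi/2) = 0
h′′(pi/2) = -1
So c_2 = h′′(pi/2)/2! = -1/2.

-1/2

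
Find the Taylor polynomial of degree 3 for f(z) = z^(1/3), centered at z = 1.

5*(z - 1)^3/81 - (z - 1)^2/9 + (z - 1)/3 + 1

f(1) = 1
f′(1) = 1/3
f′′(1) = -2/9
f′′′(1) = 10/27
The Taylor polynomial is Σ f^(k)(1)/k! · (z - 1)^k.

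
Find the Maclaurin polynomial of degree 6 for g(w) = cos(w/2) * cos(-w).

-73*w^6/9216 + 41*w^4/384 - 5*w^2/8 + 1

Take the Cauchy product of the two expansions.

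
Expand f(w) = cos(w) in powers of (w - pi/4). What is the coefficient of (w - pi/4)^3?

sqrt(2)/12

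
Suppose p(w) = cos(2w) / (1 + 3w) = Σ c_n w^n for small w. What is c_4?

191/3

Multiply the two series term by term and collect like powers.
p(0) = 1
p′(0) = -3
p′′(0) = 14
p′′′(0) = -126
p^(4)(0) = 1528
Then c_k = p^(k)(0)/k! gives each Taylor coefficient.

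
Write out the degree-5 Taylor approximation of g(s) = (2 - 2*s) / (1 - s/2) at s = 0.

-s^5/16 - s^4/8 - s^3/4 - s^2/2 - s + 2

Distribute the polynomial across the series and collect like powers.
[s^0] = 2;  [s^1] = -1;  [s^2] = -1/2;  [s^3] = -1/4;  [s^4] = -1/8;  [s^5] = -1/16.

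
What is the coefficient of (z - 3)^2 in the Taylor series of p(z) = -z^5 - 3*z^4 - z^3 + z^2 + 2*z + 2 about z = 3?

p(3) = -496
p′(3) = -748
p′′(3) = -880
Dividing each by k! gives the coefficients c_0, ..., c_2.

-440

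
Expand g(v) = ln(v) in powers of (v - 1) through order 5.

(v - 1)^5/5 - (v - 1)^4/4 + (v - 1)^3/3 - (v - 1)^2/2 + (v - 1)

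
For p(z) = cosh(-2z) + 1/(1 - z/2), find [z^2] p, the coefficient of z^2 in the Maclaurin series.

Combine the two series term by term.
p(0) = 2
p′(0) = 1/2
p′′(0) = 9/2

9/4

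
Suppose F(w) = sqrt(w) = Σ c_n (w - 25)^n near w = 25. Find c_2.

-1/1000

Apply the Taylor formula c_k = f^(k)(a)/k!.
F(25) = 5
F′(25) = 1/10
F′′(25) = -1/500
Dividing each by k! gives the coefficients c_0, ..., c_2.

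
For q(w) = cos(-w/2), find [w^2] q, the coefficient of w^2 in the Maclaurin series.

q(0) = 1
q′(0) = 0
q′′(0) = -1/4
So c_2 = q′′(0)/2! = -1/8.

-1/8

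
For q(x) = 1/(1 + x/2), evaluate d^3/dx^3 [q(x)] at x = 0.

-3/4

The coefficient of x^3 in the expansion is -1/8, so q′′′(0) = 3! * (-1/8) = -3/4.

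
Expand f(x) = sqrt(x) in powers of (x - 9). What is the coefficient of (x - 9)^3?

1/3888

f(9) = 3
f′(9) = 1/6
f′′(9) = -1/108
f′′′(9) = 1/648
So c_3 = f′′′(9)/3! = 1/3888.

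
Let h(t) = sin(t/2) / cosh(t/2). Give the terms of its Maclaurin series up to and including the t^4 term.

-t^3/12 + t/2

Divide the numerator series by the denominator series (power-series long division).
h(0) = 0
h′(0) = 1/2
h′′(0) = 0
h′′′(0) = -1/2
h^(4)(0) = 0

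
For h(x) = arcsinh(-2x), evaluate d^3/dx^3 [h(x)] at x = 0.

8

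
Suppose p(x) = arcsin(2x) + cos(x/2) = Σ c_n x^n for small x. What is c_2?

Add the two expansions coefficient-wise.

-1/8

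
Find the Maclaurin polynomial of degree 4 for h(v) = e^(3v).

27*v^4/8 + 9*v^3/2 + 9*v^2/2 + 3*v + 1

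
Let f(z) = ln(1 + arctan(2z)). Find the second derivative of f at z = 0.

-4

Substitute the inner expansion into the outer series and collect powers.
From the series, [z^2] f = -2; multiply by 2! = 2 to get -4.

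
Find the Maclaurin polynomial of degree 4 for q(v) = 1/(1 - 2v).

[v^0] = 1;  [v^1] = 2;  [v^2] = 4;  [v^3] = 8;  [v^4] = 16.

16*v^4 + 8*v^3 + 4*v^2 + 2*v + 1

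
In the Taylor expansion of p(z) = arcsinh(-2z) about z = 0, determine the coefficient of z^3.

Differentiate repeatedly and evaluate at the center.
[z^0] = 0;  [z^1] = -2;  [z^2] = 0;  [z^3] = 4/3.

4/3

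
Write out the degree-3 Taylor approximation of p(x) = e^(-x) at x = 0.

Differentiate repeatedly and evaluate at the center.
p(0) = 1
p′(0) = -1
p′′(0) = 1
p′′′(0) = -1
Dividing each by k! gives the coefficients c_0, ..., c_3.

-x^3/6 + x^2/2 - x + 1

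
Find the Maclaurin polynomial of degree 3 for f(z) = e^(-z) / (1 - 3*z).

58*z^3/3 + 13*z^2/2 + 2*z + 1

Expand 1/(denominator) as a geometric series and multiply by the numerator's series.
f(0) = 1
f′(0) = 2
f′′(0) = 13
f′′′(0) = 116
Then c_k = f^(k)(0)/k! gives each Taylor coefficient.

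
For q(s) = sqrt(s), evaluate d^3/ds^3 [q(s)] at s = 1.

Use the known series and substitute for the argument.
From the series, [(s - 1)^3] q = 1/16; multiply by 3! = 6 to get 3/8.

3/8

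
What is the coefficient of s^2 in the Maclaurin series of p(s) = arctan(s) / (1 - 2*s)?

Use 1/(1 - r) = Σ r^k on the denominator, then take the Cauchy product.
p(0) = 0
p′(0) = 1
p′′(0) = 4
So c_2 = p′′(0)/2! = 2.

2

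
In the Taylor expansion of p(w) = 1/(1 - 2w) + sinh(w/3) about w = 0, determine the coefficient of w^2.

Expand each term separately and add.
p(0) = 1
p′(0) = 7/3
p′′(0) = 8
The Taylor polynomial is Σ p^(k)(0)/k! · w^k.

4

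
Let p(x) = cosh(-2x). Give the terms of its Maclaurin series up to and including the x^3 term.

Differentiate repeatedly and evaluate at the center.
[x^0] = 1;  [x^1] = 0;  [x^2] = 2;  [x^3] = 0.

2*x^2 + 1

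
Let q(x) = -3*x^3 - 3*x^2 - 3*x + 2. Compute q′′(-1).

From the series, [(x + 1)^2] q = 6; multiply by 2! = 2 to get 12.

12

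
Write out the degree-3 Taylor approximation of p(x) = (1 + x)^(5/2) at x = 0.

5*x^3/16 + 15*x^2/8 + 5*x/2 + 1

[x^0] = 1;  [x^1] = 5/2;  [x^2] = 15/8;  [x^3] = 5/16.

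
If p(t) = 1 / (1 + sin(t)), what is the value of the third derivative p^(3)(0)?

Use the geometric series for the reciprocal, then substitute.
The coefficient of t^3 in the expansion is -5/6, so p′′′(0) = 3! * (-5/6) = -5.

-5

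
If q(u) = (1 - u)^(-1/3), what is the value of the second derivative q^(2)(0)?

Compute the successive derivatives at the expansion point and divide by k!.
From the series, [u^2] q = 2/9; multiply by 2! = 2 to get 4/9.

4/9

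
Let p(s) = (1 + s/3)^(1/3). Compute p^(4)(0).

Apply the Taylor formula c_k = f^(k)(a)/k!.
The coefficient of s^4 in the expansion is -10/19683, so p^(4)(0) = 4! * (-10/19683) = -80/6561.

-80/6561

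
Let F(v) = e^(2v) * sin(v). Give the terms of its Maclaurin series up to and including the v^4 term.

Multiply the two series term by term and collect like powers.
[v^0] = 0;  [v^1] = 1;  [v^2] = 2;  [v^3] = 11/6;  [v^4] = 1.

v^4 + 11*v^3/6 + 2*v^2 + v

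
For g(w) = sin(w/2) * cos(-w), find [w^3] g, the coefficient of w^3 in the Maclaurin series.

Expand each factor separately, then convolve coefficients.
g(0) = 0
g′(0) = 1/2
g′′(0) = 0
g′′′(0) = -13/8
The Taylor polynomial is Σ g^(k)(0)/k! · w^k.

-13/48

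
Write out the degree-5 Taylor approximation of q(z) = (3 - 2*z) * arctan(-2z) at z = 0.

-96*z^5/5 - 16*z^4/3 + 8*z^3 + 4*z^2 - 6*z

Distribute the polynomial across the series and collect like powers.
q(0) = 0
q′(0) = -6
q′′(0) = 8
q′′′(0) = 48
q^(4)(0) = -128
q^(5)(0) = -2304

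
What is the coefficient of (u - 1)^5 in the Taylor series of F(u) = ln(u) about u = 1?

1/5

F(1) = 0
F′(1) = 1
F′′(1) = -1
F′′′(1) = 2
F^(4)(1) = -6
F^(5)(1) = 24
So c_5 = F^(5)(1)/5! = 1/5.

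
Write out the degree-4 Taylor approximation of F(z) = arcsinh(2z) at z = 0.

-4*z^3/3 + 2*z

[z^0] = 0;  [z^1] = 2;  [z^2] = 0;  [z^3] = -4/3;  [z^4] = 0.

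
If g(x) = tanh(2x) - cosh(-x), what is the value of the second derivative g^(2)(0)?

-1

Expand each term separately and add.
The coefficient of x^2 in the expansion is -1/2, so g′′(0) = 2! * (-1/2) = -1.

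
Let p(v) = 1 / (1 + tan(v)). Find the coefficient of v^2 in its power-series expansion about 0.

1

Expand as Σ (-1)^k u^k with u equal to the inner function's series.
[v^0] = 1;  [v^1] = -1;  [v^2] = 1.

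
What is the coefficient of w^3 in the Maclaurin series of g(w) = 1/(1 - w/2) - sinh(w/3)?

77/648

Add the two expansions coefficient-wise.
g(0) = 1
g′(0) = 1/6
g′′(0) = 1/2
g′′′(0) = 77/108
Dividing each by k! gives the coefficients c_0, ..., c_3.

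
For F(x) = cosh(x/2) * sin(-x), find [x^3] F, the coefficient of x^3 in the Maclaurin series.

Take the Cauchy product of the two expansions.
F(0) = 0
F′(0) = -1
F′′(0) = 0
F′′′(0) = 1/4
So c_3 = F′′′(0)/3! = 1/24.

1/24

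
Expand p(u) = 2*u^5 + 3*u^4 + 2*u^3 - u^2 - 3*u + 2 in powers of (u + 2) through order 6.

2*(u + 2)^5 - 17*(u + 2)^4 + 58*(u + 2)^3 - 101*(u + 2)^2 + 89*(u + 2) - 28

Apply the Taylor formula c_k = f^(k)(a)/k!.
p(-2) = -28
p′(-2) = 89
p′′(-2) = -202
p′′′(-2) = 348
p^(4)(-2) = -408
p^(5)(-2) = 240
p^(6)(-2) = 0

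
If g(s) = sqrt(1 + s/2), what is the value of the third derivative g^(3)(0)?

The coefficient of s^3 in the expansion is 1/128, so g′′′(0) = 3! * (1/128) = 3/64.

3/64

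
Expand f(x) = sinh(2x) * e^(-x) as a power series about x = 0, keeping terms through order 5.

61*x^5/60 - 5*x^4/3 + 7*x^3/3 - 2*x^2 + 2*x

Multiply the two series term by term and collect like powers.
f(0) = 0
f′(0) = 2
f′′(0) = -4
f′′′(0) = 14
f^(4)(0) = -40
f^(5)(0) = 122
The Taylor polynomial is Σ f^(k)(0)/k! · x^k.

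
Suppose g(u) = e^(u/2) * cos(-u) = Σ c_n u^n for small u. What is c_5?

41/3840

Multiply the two series term by term and collect like powers.
g(0) = 1
g′(0) = 1/2
g′′(0) = -3/4
g′′′(0) = -11/8
g^(4)(0) = -7/16
g^(5)(0) = 41/32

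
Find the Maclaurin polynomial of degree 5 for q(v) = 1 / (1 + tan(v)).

-32*v^5/15 + 5*v^4/3 - 4*v^3/3 + v^2 - v + 1

Use the geometric series for the reciprocal, then substitute.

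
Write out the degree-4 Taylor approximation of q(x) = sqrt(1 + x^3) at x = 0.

x^3/2 + 1

q(0) = 1
q′(0) = 0
q′′(0) = 0
q′′′(0) = 3
q^(4)(0) = 0
The Taylor polynomial is Σ q^(k)(0)/k! · x^k.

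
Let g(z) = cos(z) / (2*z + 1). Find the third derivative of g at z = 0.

-42

Expand 1/(denominator) as a geometric series and multiply by the numerator's series.
The coefficient of z^3 in the expansion is -7, so g′′′(0) = 3! * (-7) = -42.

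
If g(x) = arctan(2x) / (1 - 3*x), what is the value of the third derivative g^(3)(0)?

Use 1/(1 - r) = Σ r^k on the denominator, then take the Cauchy product.
The coefficient of x^3 in the expansion is 46/3, so g′′′(0) = 3! * (46/3) = 92.

92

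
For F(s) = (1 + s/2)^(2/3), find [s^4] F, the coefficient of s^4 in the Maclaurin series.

-7/3888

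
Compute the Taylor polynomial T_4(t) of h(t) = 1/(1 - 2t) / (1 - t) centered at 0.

31*t^4 + 15*t^3 + 7*t^2 + 3*t + 1

Write out both Maclaurin series and multiply, keeping only the needed powers.
h(0) = 1
h′(0) = 3
h′′(0) = 14
h′′′(0) = 90
h^(4)(0) = 744
Then c_k = h^(k)(0)/k! gives each Taylor coefficient.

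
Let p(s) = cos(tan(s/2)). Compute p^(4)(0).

Compose series: expand the inner function first, then feed it into the outer expansion.
The coefficient of s^4 in the expansion is -7/384, so p^(4)(0) = 4! * (-7/384) = -7/16.

-7/16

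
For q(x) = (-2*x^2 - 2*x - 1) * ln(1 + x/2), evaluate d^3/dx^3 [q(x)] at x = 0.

Distribute the polynomial across the series and collect like powers.
The coefficient of x^3 in the expansion is -19/24, so q′′′(0) = 3! * (-19/24) = -19/4.

-19/4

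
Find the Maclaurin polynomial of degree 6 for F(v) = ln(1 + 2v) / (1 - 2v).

Expand each factor separately, then convolve coefficients.
[v^0] = 0;  [v^1] = 2;  [v^2] = 2;  [v^3] = 20/3;  [v^4] = 28/3;  [v^5] = 376/15;  [v^6] = 592/15.

592*v^6/15 + 376*v^5/15 + 28*v^4/3 + 20*v^3/3 + 2*v^2 + 2*v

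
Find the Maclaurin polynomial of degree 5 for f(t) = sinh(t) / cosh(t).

2*t^5/15 - t^3/3 + t

Write the quotient as an unknown series and match coefficients against numerator = denominator · series.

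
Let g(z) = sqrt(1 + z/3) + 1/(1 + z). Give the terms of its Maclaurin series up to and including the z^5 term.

Combine the two series term by term.
g(0) = 2
g′(0) = -5/6
g′′(0) = 71/36
g′′′(0) = -431/72
g^(4)(0) = 10363/432
g^(5)(0) = -311005/2592

-62201*z^5/62208 + 10363*z^4/10368 - 431*z^3/432 + 71*z^2/72 - 5*z/6 + 2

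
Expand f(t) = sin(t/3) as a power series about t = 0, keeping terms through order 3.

Apply the Taylor formula c_k = f^(k)(a)/k!.
[t^0] = 0;  [t^1] = 1/3;  [t^2] = 0;  [t^3] = -1/162.

-t^3/162 + t/3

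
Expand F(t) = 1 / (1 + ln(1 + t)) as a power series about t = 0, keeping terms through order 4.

11*t^4/3 - 7*t^3/3 + 3*t^2/2 - t + 1

Use the geometric series for the reciprocal, then substitute.
F(0) = 1
F′(0) = -1
F′′(0) = 3
F′′′(0) = -14
F^(4)(0) = 88
Dividing each by k! gives the coefficients c_0, ..., c_4.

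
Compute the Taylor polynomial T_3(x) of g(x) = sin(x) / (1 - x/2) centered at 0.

x^3/12 + x^2/2 + x

Multiply the two series term by term and collect like powers.
[x^0] = 0;  [x^1] = 1;  [x^2] = 1/2;  [x^3] = 1/12.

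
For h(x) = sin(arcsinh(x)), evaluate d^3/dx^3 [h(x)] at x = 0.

Let u equal the inner series; expand the outer function in u and truncate.
The coefficient of x^3 in the expansion is -1/3, so h′′′(0) = 3! * (-1/3) = -2.

-2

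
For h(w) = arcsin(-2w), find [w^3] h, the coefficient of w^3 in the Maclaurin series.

h(0) = 0
h′(0) = -2
h′′(0) = 0
h′′′(0) = -8
Dividing each by k! gives the coefficients c_0, ..., c_3.

-4/3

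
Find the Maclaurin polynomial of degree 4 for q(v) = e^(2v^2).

2*v^4 + 2*v^2 + 1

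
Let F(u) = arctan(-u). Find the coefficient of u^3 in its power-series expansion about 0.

1/3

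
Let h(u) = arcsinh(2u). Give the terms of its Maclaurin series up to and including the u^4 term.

-4*u^3/3 + 2*u

h(0) = 0
h′(0) = 2
h′′(0) = 0
h′′′(0) = -8
h^(4)(0) = 0
The Taylor polynomial is Σ h^(k)(0)/k! · u^k.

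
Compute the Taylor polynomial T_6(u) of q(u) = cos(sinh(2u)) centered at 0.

4*u^6/15 - 2*u^4 - 2*u^2 + 1

Let u equal the inner series; expand the outer function in u and truncate.
q(0) = 1
q′(0) = 0
q′′(0) = -4
q′′′(0) = 0
q^(4)(0) = -48
q^(5)(0) = 0
q^(6)(0) = 192
Dividing each by k! gives the coefficients c_0, ..., c_6.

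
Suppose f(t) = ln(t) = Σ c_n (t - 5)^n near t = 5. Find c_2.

Apply the Taylor formula c_k = f^(k)(a)/k!.

-1/50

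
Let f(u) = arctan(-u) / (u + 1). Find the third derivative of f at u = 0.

Expand 1/(denominator) as a geometric series and multiply by the numerator's series.
The coefficient of u^3 in the expansion is -2/3, so f′′′(0) = 3! * (-2/3) = -4.

-4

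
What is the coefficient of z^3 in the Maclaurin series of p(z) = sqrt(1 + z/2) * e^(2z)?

683/384

Expand each factor separately, then convolve coefficients.
So c_3 = p′′′(0)/3! = 683/384.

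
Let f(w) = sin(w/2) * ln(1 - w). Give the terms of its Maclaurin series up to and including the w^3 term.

-w^3/4 - w^2/2

Expand each factor separately, then convolve coefficients.
[w^0] = 0;  [w^1] = 0;  [w^2] = -1/2;  [w^3] = -1/4.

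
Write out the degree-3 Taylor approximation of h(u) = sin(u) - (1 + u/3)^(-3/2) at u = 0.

-37*u^3/432 - 5*u^2/24 + 3*u/2 - 1

Expand each term separately and add.
h(0) = -1
h′(0) = 3/2
h′′(0) = -5/12
h′′′(0) = -37/72
Then c_k = h^(k)(0)/k! gives each Taylor coefficient.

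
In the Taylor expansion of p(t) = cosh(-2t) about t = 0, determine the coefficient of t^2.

Differentiate repeatedly and evaluate at the center.
[t^0] = 1;  [t^1] = 0;  [t^2] = 2.

2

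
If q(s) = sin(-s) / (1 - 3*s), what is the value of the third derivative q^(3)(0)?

Expand 1/(denominator) as a geometric series and multiply by the numerator's series.
From the series, [s^3] q = -53/6; multiply by 3! = 6 to get -53.

-53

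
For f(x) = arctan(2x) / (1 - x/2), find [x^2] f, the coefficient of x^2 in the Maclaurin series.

Write out both Maclaurin series and multiply, keeping only the needed powers.
[x^0] = 0;  [x^1] = 2;  [x^2] = 1.

1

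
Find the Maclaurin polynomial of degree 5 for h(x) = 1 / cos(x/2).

5*x^4/384 + x^2/8 + 1

Divide the numerator series by the denominator series (power-series long division).
[x^0] = 1;  [x^1] = 0;  [x^2] = 1/8;  [x^3] = 0;  [x^4] = 5/384;  [x^5] = 0.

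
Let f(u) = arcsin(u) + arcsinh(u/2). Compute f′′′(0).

7/8

Combine the two series term by term.
The coefficient of u^3 in the expansion is 7/48, so f′′′(0) = 3! * (7/48) = 7/8.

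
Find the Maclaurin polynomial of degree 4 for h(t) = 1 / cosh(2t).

10*t^4/3 - 2*t^2 + 1

Divide the numerator series by the denominator series (power-series long division).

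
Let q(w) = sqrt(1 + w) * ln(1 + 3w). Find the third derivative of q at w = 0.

Expand each factor separately, then convolve coefficients.
The coefficient of w^3 in the expansion is 51/8, so q′′′(0) = 3! * (51/8) = 153/4.

153/4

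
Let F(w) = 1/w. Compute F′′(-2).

Use the known series and substitute for the argument.
The coefficient of (w + 2)^2 in the expansion is -1/8, so F′′(-2) = 2! * (-1/8) = -1/4.

-1/4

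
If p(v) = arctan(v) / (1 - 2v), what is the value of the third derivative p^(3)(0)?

Take the Cauchy product of the two expansions.
From the series, [v^3] p = 11/3; multiply by 3! = 6 to get 22.

22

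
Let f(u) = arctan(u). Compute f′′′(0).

-2

The coefficient of u^3 in the expansion is -1/3, so f′′′(0) = 3! * (-1/3) = -2.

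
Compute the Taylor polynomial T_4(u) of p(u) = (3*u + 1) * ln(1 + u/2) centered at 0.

Shift and add copies of the series according to the polynomial's terms.
p(0) = 0
p′(0) = 1/2
p′′(0) = 11/4
p′′′(0) = -2
p^(4)(0) = 21/8
The Taylor polynomial is Σ p^(k)(0)/k! · u^k.

7*u^4/64 - u^3/3 + 11*u^2/8 + u/2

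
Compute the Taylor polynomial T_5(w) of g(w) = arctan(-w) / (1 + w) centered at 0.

Multiply the two series term by term and collect like powers.
g(0) = 0
g′(0) = -1
g′′(0) = 2
g′′′(0) = -4
g^(4)(0) = 16
g^(5)(0) = -104

-13*w^5/15 + 2*w^4/3 - 2*w^3/3 + w^2 - w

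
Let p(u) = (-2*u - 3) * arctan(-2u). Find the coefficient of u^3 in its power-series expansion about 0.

-8

Shift and add copies of the series according to the polynomial's terms.
[u^0] = 0;  [u^1] = 6;  [u^2] = 4;  [u^3] = -8.
So c_3 = p′′′(0)/3! = -8.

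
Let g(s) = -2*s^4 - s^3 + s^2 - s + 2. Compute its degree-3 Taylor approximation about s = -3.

Use the known series and substitute for the argument.
g(-3) = -121
g′(-3) = 182
g′′(-3) = -196
g′′′(-3) = 138

23*(s + 3)^3 - 98*(s + 3)^2 + 182*(s + 3) - 121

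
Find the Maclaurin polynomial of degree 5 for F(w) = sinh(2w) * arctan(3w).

Take the Cauchy product of the two expansions.
F(0) = 0
F′(0) = 0
F′′(0) = 12
F′′′(0) = 0
F^(4)(0) = -336
F^(5)(0) = 0
The Taylor polynomial is Σ F^(k)(0)/k! · w^k.

-14*w^4 + 6*w^2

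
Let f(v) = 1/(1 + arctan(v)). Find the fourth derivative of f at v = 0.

8

Substitute the inner expansion into the outer series and collect powers.
The coefficient of v^4 in the expansion is 1/3, so f^(4)(0) = 4! * (1/3) = 8.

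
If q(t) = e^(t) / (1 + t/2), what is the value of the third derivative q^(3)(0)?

1/4

Multiply the two series term by term and collect like powers.
The coefficient of t^3 in the expansion is 1/24, so q′′′(0) = 3! * (1/24) = 1/4.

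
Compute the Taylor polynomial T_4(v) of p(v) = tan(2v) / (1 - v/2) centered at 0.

19*v^4/12 + 19*v^3/6 + v^2 + 2*v

Multiply the two series term by term and collect like powers.
p(0) = 0
p′(0) = 2
p′′(0) = 2
p′′′(0) = 19
p^(4)(0) = 38
Then c_k = p^(k)(0)/k! gives each Taylor coefficient.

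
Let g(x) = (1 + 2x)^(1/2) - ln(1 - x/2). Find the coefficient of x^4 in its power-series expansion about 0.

-39/64

Combine the two series term by term.
[x^0] = 1;  [x^1] = 3/2;  [x^2] = -3/8;  [x^3] = 13/24;  [x^4] = -39/64.
So c_4 = g^(4)(0)/4! = -39/64.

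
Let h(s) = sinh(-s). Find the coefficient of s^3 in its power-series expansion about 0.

Use the known series and substitute for the argument.
So c_3 = h′′′(0)/3! = -1/6.

-1/6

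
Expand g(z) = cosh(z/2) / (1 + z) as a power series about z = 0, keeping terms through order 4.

433*z^4/384 - 9*z^3/8 + 9*z^2/8 - z + 1

Take the Cauchy product of the two expansions.
g(0) = 1
g′(0) = -1
g′′(0) = 9/4
g′′′(0) = -27/4
g^(4)(0) = 433/16
Dividing each by k! gives the coefficients c_0, ..., c_4.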